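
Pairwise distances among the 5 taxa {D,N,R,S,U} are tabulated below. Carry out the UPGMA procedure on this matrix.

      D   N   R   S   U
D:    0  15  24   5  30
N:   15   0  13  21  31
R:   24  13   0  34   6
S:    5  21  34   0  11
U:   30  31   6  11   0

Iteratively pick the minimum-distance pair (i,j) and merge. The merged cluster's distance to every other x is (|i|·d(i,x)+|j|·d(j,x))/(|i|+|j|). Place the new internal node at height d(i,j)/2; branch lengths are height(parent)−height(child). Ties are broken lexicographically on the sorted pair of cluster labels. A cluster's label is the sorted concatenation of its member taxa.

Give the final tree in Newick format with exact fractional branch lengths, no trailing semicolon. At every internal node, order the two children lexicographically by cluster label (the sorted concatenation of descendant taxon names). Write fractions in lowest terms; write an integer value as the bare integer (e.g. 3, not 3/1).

iteration 1: select D,S (d=5); attach at lengths (5/2, 5/2); label the merged cluster DS
  updated: d(DS,N)=18, d(DS,R)=29, d(DS,U)=41/2
iteration 2: select R,U (d=6); attach at lengths (3, 3); label the merged cluster RU
  updated: d(DS,RU)=99/4, d(N,RU)=22
iteration 3: select DS,N (d=18); attach at lengths (13/2, 9); label the merged cluster DNS
  updated: d(DNS,RU)=143/6
iteration 4: select DNS,RU (d=143/6); attach at lengths (35/12, 107/12); label the merged cluster DNRSU
final tree: (((D:5/2,S:5/2):13/2,N:9):35/12,(R:3,U:3):107/12)
total length: 115/3

(((D:5/2,S:5/2):13/2,N:9):35/12,(R:3,U:3):107/12)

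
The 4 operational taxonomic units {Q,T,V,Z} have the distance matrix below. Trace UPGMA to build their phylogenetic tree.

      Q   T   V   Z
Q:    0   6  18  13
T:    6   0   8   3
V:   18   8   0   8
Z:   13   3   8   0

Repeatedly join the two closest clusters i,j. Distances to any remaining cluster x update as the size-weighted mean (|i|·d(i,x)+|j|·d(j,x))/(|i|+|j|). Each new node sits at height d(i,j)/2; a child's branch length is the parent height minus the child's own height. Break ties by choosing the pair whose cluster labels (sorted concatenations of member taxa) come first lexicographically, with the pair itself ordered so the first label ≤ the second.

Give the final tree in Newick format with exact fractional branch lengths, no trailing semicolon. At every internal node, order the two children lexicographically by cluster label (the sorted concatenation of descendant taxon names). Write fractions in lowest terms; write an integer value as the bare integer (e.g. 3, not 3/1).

(Q:37/6,((T:3/2,Z:3/2):5/2,V:4):13/6)

iteration 1: select T,Z (d=3); attach at lengths (3/2, 3/2); label the merged cluster TZ
  updated: d(Q,TZ)=19/2, d(TZ,V)=8
iteration 2: select TZ,V (d=8); attach at lengths (5/2, 4); label the merged cluster TVZ
  updated: d(Q,TVZ)=37/3
iteration 3: select Q,TVZ (d=37/3); attach at lengths (37/6, 13/6); label the merged cluster QTVZ
final tree: (Q:37/6,((T:3/2,Z:3/2):5/2,V:4):13/6)
total length: 107/6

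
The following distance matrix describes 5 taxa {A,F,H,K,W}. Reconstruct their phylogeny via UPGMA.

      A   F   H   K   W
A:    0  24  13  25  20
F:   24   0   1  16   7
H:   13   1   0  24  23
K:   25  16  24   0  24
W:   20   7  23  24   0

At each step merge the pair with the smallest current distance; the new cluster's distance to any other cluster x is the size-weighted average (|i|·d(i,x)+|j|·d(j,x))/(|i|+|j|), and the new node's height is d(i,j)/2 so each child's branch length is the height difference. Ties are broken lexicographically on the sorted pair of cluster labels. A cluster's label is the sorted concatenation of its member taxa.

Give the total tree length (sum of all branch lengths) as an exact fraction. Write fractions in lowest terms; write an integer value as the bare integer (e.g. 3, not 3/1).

159/4

1. join F+H (d=1) ⇒ FH; edges |F|=1/2, |H|=1/2
  updated: d(A,FH)=37/2, d(FH,K)=20, d(FH,W)=15
2. join FH+W (d=15) ⇒ FHW; edges |FH|=7, |W|=15/2
  updated: d(A,FHW)=19, d(FHW,K)=64/3
3. join A+FHW (d=19) ⇒ AFHW; edges |A|=19/2, |FHW|=2
  updated: d(AFHW,K)=89/4
4. join AFHW+K (d=89/4) ⇒ AFHKW; edges |AFHW|=13/8, |K|=89/8
final tree: ((A:19/2,((F:1/2,H:1/2):7,W:15/2):2):13/8,K:89/8)
total length: 159/4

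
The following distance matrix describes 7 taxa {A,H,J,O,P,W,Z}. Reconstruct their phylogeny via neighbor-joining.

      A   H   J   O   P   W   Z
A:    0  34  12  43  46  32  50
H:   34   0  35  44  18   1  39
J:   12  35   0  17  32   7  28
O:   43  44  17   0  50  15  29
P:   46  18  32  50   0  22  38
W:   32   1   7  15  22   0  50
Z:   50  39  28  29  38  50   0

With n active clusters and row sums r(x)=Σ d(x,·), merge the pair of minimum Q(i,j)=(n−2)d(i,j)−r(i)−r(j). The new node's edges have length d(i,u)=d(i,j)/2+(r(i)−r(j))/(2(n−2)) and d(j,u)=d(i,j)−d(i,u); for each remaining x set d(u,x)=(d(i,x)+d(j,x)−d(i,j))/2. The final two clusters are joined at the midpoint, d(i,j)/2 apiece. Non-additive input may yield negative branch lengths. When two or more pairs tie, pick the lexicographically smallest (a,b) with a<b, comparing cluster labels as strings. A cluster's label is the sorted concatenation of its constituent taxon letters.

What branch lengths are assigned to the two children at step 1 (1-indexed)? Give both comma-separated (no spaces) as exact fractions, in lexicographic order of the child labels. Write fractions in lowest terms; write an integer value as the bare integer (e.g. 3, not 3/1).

1. join H+W (d=1, Q=-293) ⇒ HW; edges |H|=49/10, |W|=-39/10
  updated: d(A,HW)=65/2, d(HW,J)=41/2, d(HW,O)=29, d(HW,P)=39/2, d(HW,Z)=44
2. join HW+P (d=39/2, Q=-253) ⇒ HPW; edges |HW|=19/4, |P|=59/4
  updated: d(A,HPW)=59/2, d(HPW,J)=33/2, d(HPW,O)=119/4, d(HPW,Z)=125/4
3. join A+J (d=12, Q=-172) ⇒ AJ; edges |A|=97/6, |J|=-25/6
  updated: d(AJ,HPW)=17, d(AJ,O)=24, d(AJ,Z)=33
4. join AJ+HPW (d=17, Q=-118) ⇒ AHJPW; edges |AJ|=15/2, |HPW|=19/2
  updated: d(AHJPW,O)=147/8, d(AHJPW,Z)=189/8
5. join AHJPW+O (d=147/8, Q=-71) ⇒ AHJOPW; edges |AHJPW|=13/2, |O|=95/8
  updated: d(AHJOPW,Z)=137/8
6. join AHJOPW+Z (d=137/8) ⇒ AHJOPWZ; edges |AHJOPW|=137/16, |Z|=137/16
final tree: ((((A:97/6,J:-25/6):15/2,((H:49/10,W:-39/10):19/4,P:59/4):19/2):13/2,O:95/8):137/16,Z:137/16)
total length: 85

49/10,-39/10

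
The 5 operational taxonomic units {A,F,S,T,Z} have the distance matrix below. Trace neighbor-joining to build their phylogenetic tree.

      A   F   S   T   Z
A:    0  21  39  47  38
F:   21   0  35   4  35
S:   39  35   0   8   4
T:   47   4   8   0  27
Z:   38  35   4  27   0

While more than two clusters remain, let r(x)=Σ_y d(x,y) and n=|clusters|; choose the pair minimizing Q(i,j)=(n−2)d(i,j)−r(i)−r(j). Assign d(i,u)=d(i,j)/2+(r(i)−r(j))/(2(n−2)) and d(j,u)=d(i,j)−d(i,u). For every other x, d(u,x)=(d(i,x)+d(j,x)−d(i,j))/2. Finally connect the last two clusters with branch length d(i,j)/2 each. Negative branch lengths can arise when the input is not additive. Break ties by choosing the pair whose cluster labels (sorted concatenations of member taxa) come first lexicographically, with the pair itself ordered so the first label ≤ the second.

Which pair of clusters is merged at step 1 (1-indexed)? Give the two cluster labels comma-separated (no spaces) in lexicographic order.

iteration 1: select S,Z (d=4, Q=-178); attach at lengths (-1, 5); label the merged cluster SZ
  updated: d(A,SZ)=73/2, d(F,SZ)=33, d(SZ,T)=31/2
iteration 2: select A,F (d=21, Q=-241/2); attach at lengths (177/8, -9/8); label the merged cluster AF
  updated: d(AF,SZ)=97/4, d(AF,T)=15
iteration 3: select AF,SZ (d=97/4, Q=-219/4); attach at lengths (95/8, 99/8); label the merged cluster AFSZ
  updated: d(AFSZ,T)=25/8
iteration 4: select AFSZ,T (d=25/8); attach at lengths (25/16, 25/16); label the merged cluster AFSTZ
final tree: (((A:177/8,F:-9/8):95/8,(S:-1,Z:5):99/8):25/16,T:25/16)
total length: 419/8

S,Z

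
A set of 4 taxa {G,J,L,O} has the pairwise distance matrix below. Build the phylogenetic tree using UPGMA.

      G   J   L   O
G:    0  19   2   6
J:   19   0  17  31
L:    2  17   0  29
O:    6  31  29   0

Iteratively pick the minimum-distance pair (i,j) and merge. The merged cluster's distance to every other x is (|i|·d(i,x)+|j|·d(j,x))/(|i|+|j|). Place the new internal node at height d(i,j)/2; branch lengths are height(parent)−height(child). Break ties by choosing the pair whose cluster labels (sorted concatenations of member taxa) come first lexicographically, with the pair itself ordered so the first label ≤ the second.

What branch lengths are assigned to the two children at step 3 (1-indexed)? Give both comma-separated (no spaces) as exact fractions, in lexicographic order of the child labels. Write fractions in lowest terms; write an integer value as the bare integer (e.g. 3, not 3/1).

step 1: merge (G,L) at d=2; branch lengths G→1, L→1; new cluster GL
  updated: d(GL,J)=18, d(GL,O)=35/2
step 2: merge (GL,O) at d=35/2; branch lengths GL→31/4, O→35/4; new cluster GLO
  updated: d(GLO,J)=67/3
step 3: merge (GLO,J) at d=67/3; branch lengths GLO→29/12, J→67/6; new cluster GJLO
final tree: (((G:1,L:1):31/4,O:35/4):29/12,J:67/6)
total length: 385/12

29/12,67/6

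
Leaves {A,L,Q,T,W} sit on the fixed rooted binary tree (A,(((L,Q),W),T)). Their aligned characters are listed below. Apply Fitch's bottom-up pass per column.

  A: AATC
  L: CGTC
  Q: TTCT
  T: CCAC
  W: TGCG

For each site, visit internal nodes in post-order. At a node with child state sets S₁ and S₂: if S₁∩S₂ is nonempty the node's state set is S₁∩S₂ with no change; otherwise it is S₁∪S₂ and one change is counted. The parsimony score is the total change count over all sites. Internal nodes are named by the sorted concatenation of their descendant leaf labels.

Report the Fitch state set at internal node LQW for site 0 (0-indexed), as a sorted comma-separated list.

site 0, node LQ: L={C} ∪ Q={T} → {C,T} (+1)
site 0, node LQW: LQ={C,T} ∩ W={T} → {T} (+0)
site 0, node LQTW: LQW={T} ∪ T={C} → {C,T} (+1)
site 0, node ALQTW: A={A} ∪ LQTW={C,T} → {A,C,T} (+1)
site 1, node LQ: L={G} ∪ Q={T} → {G,T} (+1)
site 1, node LQW: LQ={G,T} ∩ W={G} → {G} (+0)
site 1, node LQTW: LQW={G} ∪ T={C} → {C,G} (+1)
site 1, node ALQTW: A={A} ∪ LQTW={C,G} → {A,C,G} (+1)
site 2, node LQ: L={T} ∪ Q={C} → {C,T} (+1)
site 2, node LQW: LQ={C,T} ∩ W={C} → {C} (+0)
site 2, node LQTW: LQW={C} ∪ T={A} → {A,C} (+1)
site 2, node ALQTW: A={T} ∪ LQTW={A,C} → {A,C,T} (+1)
site 3, node LQ: L={C} ∪ Q={T} → {C,T} (+1)
site 3, node LQW: LQ={C,T} ∪ W={G} → {C,G,T} (+1)
site 3, node LQTW: LQW={C,G,T} ∩ T={C} → {C} (+0)
site 3, node ALQTW: A={C} ∩ LQTW={C} → {C} (+0)
per-site changes: [3, 3, 3, 2]; total = 11

T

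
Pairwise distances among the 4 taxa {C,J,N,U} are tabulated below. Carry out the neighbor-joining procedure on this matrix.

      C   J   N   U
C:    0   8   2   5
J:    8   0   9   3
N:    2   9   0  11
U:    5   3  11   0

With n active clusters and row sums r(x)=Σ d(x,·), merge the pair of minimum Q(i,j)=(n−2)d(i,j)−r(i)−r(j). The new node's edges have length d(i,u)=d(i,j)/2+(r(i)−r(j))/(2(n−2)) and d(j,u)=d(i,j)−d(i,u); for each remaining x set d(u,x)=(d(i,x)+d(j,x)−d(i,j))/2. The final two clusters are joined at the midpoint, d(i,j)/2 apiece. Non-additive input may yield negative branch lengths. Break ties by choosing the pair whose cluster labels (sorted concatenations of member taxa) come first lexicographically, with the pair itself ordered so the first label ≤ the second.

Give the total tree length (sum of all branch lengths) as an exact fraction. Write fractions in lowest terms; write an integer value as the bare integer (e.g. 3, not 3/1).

43/4

step 1: merge (C,N) at d=2, Q=-33; branch lengths C→-3/4, N→11/4; new cluster CN
  updated: d(CN,J)=15/2, d(CN,U)=7
step 2: merge (CN,J) at d=15/2, Q=-35/2; branch lengths CN→23/4, J→7/4; new cluster CJN
  updated: d(CJN,U)=5/4
step 3: merge (CJN,U) at d=5/4; branch lengths CJN→5/8, U→5/8; new cluster CJNU
final tree: (((C:-3/4,N:11/4):23/4,J:7/4):5/8,U:5/8)
total length: 43/4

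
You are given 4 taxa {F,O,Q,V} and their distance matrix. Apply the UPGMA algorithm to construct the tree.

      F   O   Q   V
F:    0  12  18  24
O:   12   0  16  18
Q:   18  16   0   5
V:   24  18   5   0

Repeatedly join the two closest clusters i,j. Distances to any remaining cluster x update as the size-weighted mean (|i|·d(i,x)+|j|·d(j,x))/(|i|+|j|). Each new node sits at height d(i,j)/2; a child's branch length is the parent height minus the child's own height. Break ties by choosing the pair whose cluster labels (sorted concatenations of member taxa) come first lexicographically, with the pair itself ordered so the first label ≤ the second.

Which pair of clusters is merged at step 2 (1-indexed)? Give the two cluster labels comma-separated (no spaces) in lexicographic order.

F,O

1. join Q+V (d=5) ⇒ QV; edges |Q|=5/2, |V|=5/2
  updated: d(F,QV)=21, d(O,QV)=17
2. join F+O (d=12) ⇒ FO; edges |F|=6, |O|=6
  updated: d(FO,QV)=19
3. join FO+QV (d=19) ⇒ FOQV; edges |FO|=7/2, |QV|=7
final tree: ((F:6,O:6):7/2,(Q:5/2,V:5/2):7)
total length: 55/2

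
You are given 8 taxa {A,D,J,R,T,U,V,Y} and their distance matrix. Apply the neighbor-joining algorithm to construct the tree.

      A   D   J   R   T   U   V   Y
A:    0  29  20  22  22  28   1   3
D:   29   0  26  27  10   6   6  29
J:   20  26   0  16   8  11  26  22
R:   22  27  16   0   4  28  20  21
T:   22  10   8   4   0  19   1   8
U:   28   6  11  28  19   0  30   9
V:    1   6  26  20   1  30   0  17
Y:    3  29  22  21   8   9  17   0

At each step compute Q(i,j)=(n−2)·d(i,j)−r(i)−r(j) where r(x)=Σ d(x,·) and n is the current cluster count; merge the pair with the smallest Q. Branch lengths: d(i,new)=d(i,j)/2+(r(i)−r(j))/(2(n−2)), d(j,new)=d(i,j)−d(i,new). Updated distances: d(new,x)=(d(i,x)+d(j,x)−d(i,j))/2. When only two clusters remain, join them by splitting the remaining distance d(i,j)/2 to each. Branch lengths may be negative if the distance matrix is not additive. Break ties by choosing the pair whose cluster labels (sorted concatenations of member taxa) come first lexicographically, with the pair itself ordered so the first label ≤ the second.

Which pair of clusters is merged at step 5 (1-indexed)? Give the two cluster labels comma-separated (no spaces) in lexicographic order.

AVY,DU

1. join D+U (d=6, Q=-228) ⇒ DU; edges |D|=19/6, |U|=17/6
  updated: d(A,DU)=51/2, d(DU,J)=31/2, d(DU,R)=49/2, d(DU,T)=23/2, d(DU,V)=15, d(DU,Y)=16
2. join A+V (d=1, Q=-337/2) ⇒ AV; edges |A|=37/20, |V|=-17/20
  updated: d(AV,DU)=79/4, d(AV,J)=45/2, d(AV,R)=41/2, d(AV,T)=11, d(AV,Y)=19/2
3. join AV+Y (d=19/2, Q=-487/4) ⇒ AVY; edges |AV|=179/32, |Y|=125/32
  updated: d(AVY,DU)=105/8, d(AVY,J)=35/2, d(AVY,R)=16, d(AVY,T)=19/4
4. join R+T (d=4, Q=-307/4) ⇒ RT; edges |R|=59/8, |T|=-27/8
  updated: d(AVY,RT)=67/8, d(DU,RT)=16, d(J,RT)=10
5. join AVY+DU (d=105/8, Q=-459/8) ⇒ ADUVY; edges |AVY|=165/32, |DU|=255/32
  updated: d(ADUVY,J)=159/16, d(ADUVY,RT)=45/8
6. join ADUVY+J (d=159/16, Q=-409/16) ⇒ ADJUVY; edges |ADUVY|=89/32, |J|=229/32
  updated: d(ADJUVY,RT)=91/32
7. join ADJUVY+RT (d=91/32) ⇒ ADJRTUVY; edges |ADJUVY|=91/64, |RT|=91/64
final tree: (((((A:37/20,V:-17/20):179/32,Y:125/32):165/32,(D:19/6,U:17/6):255/32):89/32,J:229/32):91/64,(R:59/8,T:-27/8):91/64)
total length: 1485/32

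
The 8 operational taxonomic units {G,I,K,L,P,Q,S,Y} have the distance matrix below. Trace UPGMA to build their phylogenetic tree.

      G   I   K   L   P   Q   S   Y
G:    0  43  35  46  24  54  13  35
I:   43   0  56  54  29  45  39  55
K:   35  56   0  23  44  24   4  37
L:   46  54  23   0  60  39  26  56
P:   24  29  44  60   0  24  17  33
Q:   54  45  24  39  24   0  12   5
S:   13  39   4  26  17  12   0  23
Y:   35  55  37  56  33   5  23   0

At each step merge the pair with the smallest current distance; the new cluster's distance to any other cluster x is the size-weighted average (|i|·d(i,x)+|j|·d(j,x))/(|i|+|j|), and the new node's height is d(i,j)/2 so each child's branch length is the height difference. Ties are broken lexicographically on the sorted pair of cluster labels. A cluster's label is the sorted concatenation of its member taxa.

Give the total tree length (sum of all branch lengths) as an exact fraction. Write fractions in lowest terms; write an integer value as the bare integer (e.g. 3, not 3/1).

iteration 1: select K,S (d=4); attach at lengths (2, 2); label the merged cluster KS
  updated: d(G,KS)=24, d(I,KS)=95/2, d(KS,L)=49/2, d(KS,P)=61/2, d(KS,Q)=18, d(KS,Y)=30
iteration 2: select Q,Y (d=5); attach at lengths (5/2, 5/2); label the merged cluster QY
  updated: d(G,QY)=89/2, d(I,QY)=50, d(KS,QY)=24, d(L,QY)=95/2, d(P,QY)=57/2
iteration 3: select G,KS (d=24); attach at lengths (12, 10); label the merged cluster GKS
  updated: d(GKS,I)=46, d(GKS,L)=95/3, d(GKS,P)=85/3, d(GKS,QY)=185/6
iteration 4: select GKS,P (d=85/3); attach at lengths (13/6, 85/6); label the merged cluster GKPS
  updated: d(GKPS,I)=167/4, d(GKPS,L)=155/4, d(GKPS,QY)=121/4
iteration 5: select GKPS,QY (d=121/4); attach at lengths (23/24, 101/8); label the merged cluster GKPQSY
  updated: d(GKPQSY,I)=89/2, d(GKPQSY,L)=125/3
iteration 6: select GKPQSY,L (d=125/3); attach at lengths (137/24, 125/6); label the merged cluster GKLPQSY
  updated: d(GKLPQSY,I)=321/7
iteration 7: select GKLPQSY,I (d=321/7); attach at lengths (44/21, 321/14); label the merged cluster GIKLPQSY
final tree: (((((G:12,(K:2,S:2):10):13/6,P:85/6):23/24,(Q:5/2,Y:5/2):101/8):137/24,L:125/6):44/21,I:321/14)
total length: 6299/56

6299/56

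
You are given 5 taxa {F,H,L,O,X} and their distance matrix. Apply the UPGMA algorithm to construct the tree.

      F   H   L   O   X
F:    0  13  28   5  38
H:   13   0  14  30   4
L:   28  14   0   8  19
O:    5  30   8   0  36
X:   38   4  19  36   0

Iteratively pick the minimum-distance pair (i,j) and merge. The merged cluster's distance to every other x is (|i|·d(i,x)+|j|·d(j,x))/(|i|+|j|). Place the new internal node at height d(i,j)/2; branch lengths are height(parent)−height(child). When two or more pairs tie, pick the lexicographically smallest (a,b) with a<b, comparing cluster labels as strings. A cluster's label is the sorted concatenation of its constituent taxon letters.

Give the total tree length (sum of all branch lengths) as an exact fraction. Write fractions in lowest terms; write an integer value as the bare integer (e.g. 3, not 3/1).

153/4

iteration 1: select H,X (d=4); attach at lengths (2, 2); label the merged cluster HX
  updated: d(F,HX)=51/2, d(HX,L)=33/2, d(HX,O)=33
iteration 2: select F,O (d=5); attach at lengths (5/2, 5/2); label the merged cluster FO
  updated: d(FO,HX)=117/4, d(FO,L)=18
iteration 3: select HX,L (d=33/2); attach at lengths (25/4, 33/4); label the merged cluster HLX
  updated: d(FO,HLX)=51/2
iteration 4: select FO,HLX (d=51/2); attach at lengths (41/4, 9/2); label the merged cluster FHLOX
final tree: ((F:5/2,O:5/2):41/4,((H:2,X:2):25/4,L:33/4):9/2)
total length: 153/4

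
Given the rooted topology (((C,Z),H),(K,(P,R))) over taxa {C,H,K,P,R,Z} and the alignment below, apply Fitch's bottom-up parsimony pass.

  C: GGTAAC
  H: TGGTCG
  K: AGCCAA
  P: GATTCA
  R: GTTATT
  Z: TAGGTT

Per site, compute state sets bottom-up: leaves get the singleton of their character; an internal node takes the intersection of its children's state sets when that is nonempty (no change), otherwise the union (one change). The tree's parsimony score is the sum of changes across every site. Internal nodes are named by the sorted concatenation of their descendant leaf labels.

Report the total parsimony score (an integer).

site 0, node CZ: C={G} ∪ Z={T} → {G,T} (+1)
site 0, node CHZ: CZ={G,T} ∩ H={T} → {T} (+0)
site 0, node PR: P={G} ∩ R={G} → {G} (+0)
site 0, node KPR: K={A} ∪ PR={G} → {A,G} (+1)
site 0, node CHKPRZ: CHZ={T} ∪ KPR={A,G} → {A,G,T} (+1)
site 1, node CZ: C={G} ∪ Z={A} → {A,G} (+1)
site 1, node CHZ: CZ={A,G} ∩ H={G} → {G} (+0)
site 1, node PR: P={A} ∪ R={T} → {A,T} (+1)
site 1, node KPR: K={G} ∪ PR={A,T} → {A,G,T} (+1)
site 1, node CHKPRZ: CHZ={G} ∩ KPR={A,G,T} → {G} (+0)
site 2, node CZ: C={T} ∪ Z={G} → {G,T} (+1)
site 2, node CHZ: CZ={G,T} ∩ H={G} → {G} (+0)
site 2, node PR: P={T} ∩ R={T} → {T} (+0)
site 2, node KPR: K={C} ∪ PR={T} → {C,T} (+1)
site 2, node CHKPRZ: CHZ={G} ∪ KPR={C,T} → {C,G,T} (+1)
site 3, node CZ: C={A} ∪ Z={G} → {A,G} (+1)
site 3, node CHZ: CZ={A,G} ∪ H={T} → {A,G,T} (+1)
site 3, node PR: P={T} ∪ R={A} → {A,T} (+1)
site 3, node KPR: K={C} ∪ PR={A,T} → {A,C,T} (+1)
site 3, node CHKPRZ: CHZ={A,G,T} ∩ KPR={A,C,T} → {A,T} (+0)
site 4, node CZ: C={A} ∪ Z={T} → {A,T} (+1)
site 4, node CHZ: CZ={A,T} ∪ H={C} → {A,C,T} (+1)
site 4, node PR: P={C} ∪ R={T} → {C,T} (+1)
site 4, node KPR: K={A} ∪ PR={C,T} → {A,C,T} (+1)
site 4, node CHKPRZ: CHZ={A,C,T} ∩ KPR={A,C,T} → {A,C,T} (+0)
site 5, node CZ: C={C} ∪ Z={T} → {C,T} (+1)
site 5, node CHZ: CZ={C,T} ∪ H={G} → {C,G,T} (+1)
site 5, node PR: P={A} ∪ R={T} → {A,T} (+1)
site 5, node KPR: K={A} ∩ PR={A,T} → {A} (+0)
site 5, node CHKPRZ: CHZ={C,G,T} ∪ KPR={A} → {A,C,G,T} (+1)
per-site changes: [3, 3, 3, 4, 4, 4]; total = 21

21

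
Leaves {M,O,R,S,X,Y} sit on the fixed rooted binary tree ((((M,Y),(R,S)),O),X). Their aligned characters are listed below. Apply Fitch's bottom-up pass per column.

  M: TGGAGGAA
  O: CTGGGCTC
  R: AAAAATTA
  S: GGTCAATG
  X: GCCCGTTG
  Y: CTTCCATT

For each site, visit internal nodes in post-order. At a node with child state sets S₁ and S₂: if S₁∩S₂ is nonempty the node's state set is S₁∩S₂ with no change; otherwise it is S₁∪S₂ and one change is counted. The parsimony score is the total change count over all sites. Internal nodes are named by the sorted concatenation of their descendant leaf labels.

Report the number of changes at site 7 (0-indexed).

[col 0] MY: children M:{T}, Y:{C} ∪→ {C,T}; cost 1
[col 0] RS: children R:{A}, S:{G} ∪→ {A,G}; cost 1
[col 0] MRSY: children MY:{C,T}, RS:{A,G} ∪→ {A,C,G,T}; cost 1
[col 0] MORSY: children MRSY:{A,C,G,T}, O:{C} ∩→ {C}; cost 0
[col 0] MORSXY: children MORSY:{C}, X:{G} ∪→ {C,G}; cost 1
[col 1] MY: children M:{G}, Y:{T} ∪→ {G,T}; cost 1
[col 1] RS: children R:{A}, S:{G} ∪→ {A,G}; cost 1
[col 1] MRSY: children MY:{G,T}, RS:{A,G} ∩→ {G}; cost 0
[col 1] MORSY: children MRSY:{G}, O:{T} ∪→ {G,T}; cost 1
[col 1] MORSXY: children MORSY:{G,T}, X:{C} ∪→ {C,G,T}; cost 1
[col 2] MY: children M:{G}, Y:{T} ∪→ {G,T}; cost 1
[col 2] RS: children R:{A}, S:{T} ∪→ {A,T}; cost 1
[col 2] MRSY: children MY:{G,T}, RS:{A,T} ∩→ {T}; cost 0
[col 2] MORSY: children MRSY:{T}, O:{G} ∪→ {G,T}; cost 1
[col 2] MORSXY: children MORSY:{G,T}, X:{C} ∪→ {C,G,T}; cost 1
[col 3] MY: children M:{A}, Y:{C} ∪→ {A,C}; cost 1
[col 3] RS: children R:{A}, S:{C} ∪→ {A,C}; cost 1
[col 3] MRSY: children MY:{A,C}, RS:{A,C} ∩→ {A,C}; cost 0
[col 3] MORSY: children MRSY:{A,C}, O:{G} ∪→ {A,C,G}; cost 1
[col 3] MORSXY: children MORSY:{A,C,G}, X:{C} ∩→ {C}; cost 0
[col 4] MY: children M:{G}, Y:{C} ∪→ {C,G}; cost 1
[col 4] RS: children R:{A}, S:{A} ∩→ {A}; cost 0
[col 4] MRSY: children MY:{C,G}, RS:{A} ∪→ {A,C,G}; cost 1
[col 4] MORSY: children MRSY:{A,C,G}, O:{G} ∩→ {G}; cost 0
[col 4] MORSXY: children MORSY:{G}, X:{G} ∩→ {G}; cost 0
[col 5] MY: children M:{G}, Y:{A} ∪→ {A,G}; cost 1
[col 5] RS: children R:{T}, S:{A} ∪→ {A,T}; cost 1
[col 5] MRSY: children MY:{A,G}, RS:{A,T} ∩→ {A}; cost 0
[col 5] MORSY: children MRSY:{A}, O:{C} ∪→ {A,C}; cost 1
[col 5] MORSXY: children MORSY:{A,C}, X:{T} ∪→ {A,C,T}; cost 1
[col 6] MY: children M:{A}, Y:{T} ∪→ {A,T}; cost 1
[col 6] RS: children R:{T}, S:{T} ∩→ {T}; cost 0
[col 6] MRSY: children MY:{A,T}, RS:{T} ∩→ {T}; cost 0
[col 6] MORSY: children MRSY:{T}, O:{T} ∩→ {T}; cost 0
[col 6] MORSXY: children MORSY:{T}, X:{T} ∩→ {T}; cost 0
[col 7] MY: children M:{A}, Y:{T} ∪→ {A,T}; cost 1
[col 7] RS: children R:{A}, S:{G} ∪→ {A,G}; cost 1
[col 7] MRSY: children MY:{A,T}, RS:{A,G} ∩→ {A}; cost 0
[col 7] MORSY: children MRSY:{A}, O:{C} ∪→ {A,C}; cost 1
[col 7] MORSXY: children MORSY:{A,C}, X:{G} ∪→ {A,C,G}; cost 1
per-site changes: [4, 4, 4, 3, 2, 4, 1, 4]; total = 26

4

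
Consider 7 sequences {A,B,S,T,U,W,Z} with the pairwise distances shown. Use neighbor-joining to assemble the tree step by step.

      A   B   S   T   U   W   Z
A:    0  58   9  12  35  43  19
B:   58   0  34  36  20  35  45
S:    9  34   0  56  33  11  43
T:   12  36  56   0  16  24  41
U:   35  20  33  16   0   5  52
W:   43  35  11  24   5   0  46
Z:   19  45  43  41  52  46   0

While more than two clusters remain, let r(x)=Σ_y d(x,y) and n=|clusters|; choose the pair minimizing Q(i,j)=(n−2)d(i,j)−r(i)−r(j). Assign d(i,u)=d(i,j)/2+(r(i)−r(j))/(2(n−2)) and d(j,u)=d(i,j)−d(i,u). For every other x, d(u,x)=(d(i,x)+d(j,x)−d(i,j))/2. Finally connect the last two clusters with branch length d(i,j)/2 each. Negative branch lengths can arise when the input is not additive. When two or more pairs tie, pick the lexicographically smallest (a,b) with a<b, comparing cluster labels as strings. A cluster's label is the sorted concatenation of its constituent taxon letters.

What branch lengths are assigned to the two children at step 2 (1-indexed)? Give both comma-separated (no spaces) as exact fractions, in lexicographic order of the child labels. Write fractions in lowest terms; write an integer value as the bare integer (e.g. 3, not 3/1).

15/2,9

1. join A+Z (d=19, Q=-327) ⇒ AZ; edges |A|=5/2, |Z|=33/2
  updated: d(AZ,B)=42, d(AZ,S)=33/2, d(AZ,T)=17, d(AZ,U)=34, d(AZ,W)=35
2. join AZ+S (d=33/2, Q=-229) ⇒ ASZ; edges |AZ|=15/2, |S|=9
  updated: d(ASZ,B)=119/4, d(ASZ,T)=113/4, d(ASZ,U)=101/4, d(ASZ,W)=59/4
3. join ASZ+W (d=59/4, Q=-265/2) ⇒ ASWZ; edges |ASZ|=127/12, |W|=25/6
  updated: d(ASWZ,B)=25, d(ASWZ,T)=75/4, d(ASWZ,U)=31/4
4. join ASWZ+T (d=75/4, Q=-339/4) ⇒ ASTWZ; edges |ASWZ|=73/16, |T|=227/16
  updated: d(ASTWZ,B)=169/8, d(ASTWZ,U)=5/2
5. join ASTWZ+B (d=169/8, Q=-349/8) ⇒ ABSTWZ; edges |ASTWZ|=29/16, |B|=309/16
  updated: d(ABSTWZ,U)=11/16
6. join ABSTWZ+U (d=11/16) ⇒ ABSTUWZ; edges |ABSTWZ|=11/32, |U|=11/32
final tree: ((((((A:5/2,Z:33/2):15/2,S:9):127/12,W:25/6):73/16,T:227/16):29/16,B:309/16):11/32,U:11/32)
total length: 1453/16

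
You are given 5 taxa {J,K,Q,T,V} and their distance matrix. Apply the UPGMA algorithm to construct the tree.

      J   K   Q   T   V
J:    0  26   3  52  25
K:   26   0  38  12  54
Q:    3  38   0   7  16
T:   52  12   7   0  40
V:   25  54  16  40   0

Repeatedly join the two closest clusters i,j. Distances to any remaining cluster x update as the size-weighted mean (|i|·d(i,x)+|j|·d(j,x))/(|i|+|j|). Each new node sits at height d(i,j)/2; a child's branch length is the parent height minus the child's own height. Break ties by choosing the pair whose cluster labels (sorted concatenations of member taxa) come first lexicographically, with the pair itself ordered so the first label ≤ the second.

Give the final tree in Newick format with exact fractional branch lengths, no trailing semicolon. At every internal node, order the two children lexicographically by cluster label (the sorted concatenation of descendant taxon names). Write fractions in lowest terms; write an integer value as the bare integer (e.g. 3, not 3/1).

iteration 1: select J,Q (d=3); attach at lengths (3/2, 3/2); label the merged cluster JQ
  updated: d(JQ,K)=32, d(JQ,T)=59/2, d(JQ,V)=41/2
iteration 2: select K,T (d=12); attach at lengths (6, 6); label the merged cluster KT
  updated: d(JQ,KT)=123/4, d(KT,V)=47
iteration 3: select JQ,V (d=41/2); attach at lengths (35/4, 41/4); label the merged cluster JQV
  updated: d(JQV,KT)=217/6
iteration 4: select JQV,KT (d=217/6); attach at lengths (47/6, 145/12); label the merged cluster JKQTV
final tree: (((J:3/2,Q:3/2):35/4,V:41/4):47/6,(K:6,T:6):145/12)
total length: 647/12

(((J:3/2,Q:3/2):35/4,V:41/4):47/6,(K:6,T:6):145/12)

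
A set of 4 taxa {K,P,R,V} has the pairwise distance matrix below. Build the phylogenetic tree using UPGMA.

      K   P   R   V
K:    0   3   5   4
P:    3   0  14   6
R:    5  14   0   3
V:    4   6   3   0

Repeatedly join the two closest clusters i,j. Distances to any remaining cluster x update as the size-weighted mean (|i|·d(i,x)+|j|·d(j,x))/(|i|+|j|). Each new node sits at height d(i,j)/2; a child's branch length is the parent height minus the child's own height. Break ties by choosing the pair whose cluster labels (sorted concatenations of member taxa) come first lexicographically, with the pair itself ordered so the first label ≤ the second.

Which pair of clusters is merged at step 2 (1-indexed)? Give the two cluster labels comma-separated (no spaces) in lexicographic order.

R,V

step 1: merge (K,P) at d=3; branch lengths K→3/2, P→3/2; new cluster KP
  updated: d(KP,R)=19/2, d(KP,V)=5
step 2: merge (R,V) at d=3; branch lengths R→3/2, V→3/2; new cluster RV
  updated: d(KP,RV)=29/4
step 3: merge (KP,RV) at d=29/4; branch lengths KP→17/8, RV→17/8; new cluster KPRV
final tree: ((K:3/2,P:3/2):17/8,(R:3/2,V:3/2):17/8)
total length: 41/4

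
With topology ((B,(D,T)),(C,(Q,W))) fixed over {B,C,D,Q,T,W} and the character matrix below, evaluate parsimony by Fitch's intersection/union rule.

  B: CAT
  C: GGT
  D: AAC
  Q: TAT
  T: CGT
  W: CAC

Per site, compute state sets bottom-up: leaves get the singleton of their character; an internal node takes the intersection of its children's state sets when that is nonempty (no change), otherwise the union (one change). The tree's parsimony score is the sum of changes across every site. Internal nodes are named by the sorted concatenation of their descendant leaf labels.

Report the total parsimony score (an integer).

[col 0] DT: children D:{A}, T:{C} ∪→ {A,C}; cost 1
[col 0] BDT: children B:{C}, DT:{A,C} ∩→ {C}; cost 0
[col 0] QW: children Q:{T}, W:{C} ∪→ {C,T}; cost 1
[col 0] CQW: children C:{G}, QW:{C,T} ∪→ {C,G,T}; cost 1
[col 0] BCDQTW: children BDT:{C}, CQW:{C,G,T} ∩→ {C}; cost 0
[col 1] DT: children D:{A}, T:{G} ∪→ {A,G}; cost 1
[col 1] BDT: children B:{A}, DT:{A,G} ∩→ {A}; cost 0
[col 1] QW: children Q:{A}, W:{A} ∩→ {A}; cost 0
[col 1] CQW: children C:{G}, QW:{A} ∪→ {A,G}; cost 1
[col 1] BCDQTW: children BDT:{A}, CQW:{A,G} ∩→ {A}; cost 0
[col 2] DT: children D:{C}, T:{T} ∪→ {C,T}; cost 1
[col 2] BDT: children B:{T}, DT:{C,T} ∩→ {T}; cost 0
[col 2] QW: children Q:{T}, W:{C} ∪→ {C,T}; cost 1
[col 2] CQW: children C:{T}, QW:{C,T} ∩→ {T}; cost 0
[col 2] BCDQTW: children BDT:{T}, CQW:{T} ∩→ {T}; cost 0
per-site changes: [3, 2, 2]; total = 7

7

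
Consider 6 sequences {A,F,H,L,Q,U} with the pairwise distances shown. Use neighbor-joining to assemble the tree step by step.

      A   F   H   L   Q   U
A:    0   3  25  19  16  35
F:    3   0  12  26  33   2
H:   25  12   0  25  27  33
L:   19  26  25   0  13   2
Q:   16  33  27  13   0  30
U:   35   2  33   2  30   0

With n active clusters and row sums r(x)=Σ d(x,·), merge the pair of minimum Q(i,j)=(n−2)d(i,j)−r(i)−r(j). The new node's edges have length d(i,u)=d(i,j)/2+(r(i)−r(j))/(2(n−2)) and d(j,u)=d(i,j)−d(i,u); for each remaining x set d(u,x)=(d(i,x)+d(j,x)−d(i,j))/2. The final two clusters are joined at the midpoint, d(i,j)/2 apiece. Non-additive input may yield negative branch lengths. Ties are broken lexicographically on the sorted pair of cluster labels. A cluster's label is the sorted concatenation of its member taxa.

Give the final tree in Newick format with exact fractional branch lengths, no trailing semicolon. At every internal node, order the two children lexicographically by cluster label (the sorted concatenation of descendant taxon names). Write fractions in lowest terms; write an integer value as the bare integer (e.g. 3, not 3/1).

step 1: merge (L,U) at d=2, Q=-179; branch lengths L→-9/8, U→25/8; new cluster LU
  updated: d(A,LU)=26, d(F,LU)=13, d(H,LU)=28, d(LU,Q)=41/2
step 2: merge (LU,Q) at d=41/2, Q=-245/2; branch lengths LU→35/4, Q→47/4; new cluster LQU
  updated: d(A,LQU)=43/4, d(F,LQU)=51/4, d(H,LQU)=69/4
step 3: merge (A,F) at d=3, Q=-121/2; branch lengths A→17/4, F→-5/4; new cluster AF
  updated: d(AF,H)=17, d(AF,LQU)=41/4
step 4: merge (AF,H) at d=17, Q=-89/2; branch lengths AF→5, H→12; new cluster AFH
  updated: d(AFH,LQU)=21/4
step 5: merge (AFH,LQU) at d=21/4; branch lengths AFH→21/8, LQU→21/8; new cluster AFHLQU
final tree: (((A:17/4,F:-5/4):5,H:12):21/8,((L:-9/8,U:25/8):35/4,Q:47/4):21/8)
total length: 191/4

(((A:17/4,F:-5/4):5,H:12):21/8,((L:-9/8,U:25/8):35/4,Q:47/4):21/8)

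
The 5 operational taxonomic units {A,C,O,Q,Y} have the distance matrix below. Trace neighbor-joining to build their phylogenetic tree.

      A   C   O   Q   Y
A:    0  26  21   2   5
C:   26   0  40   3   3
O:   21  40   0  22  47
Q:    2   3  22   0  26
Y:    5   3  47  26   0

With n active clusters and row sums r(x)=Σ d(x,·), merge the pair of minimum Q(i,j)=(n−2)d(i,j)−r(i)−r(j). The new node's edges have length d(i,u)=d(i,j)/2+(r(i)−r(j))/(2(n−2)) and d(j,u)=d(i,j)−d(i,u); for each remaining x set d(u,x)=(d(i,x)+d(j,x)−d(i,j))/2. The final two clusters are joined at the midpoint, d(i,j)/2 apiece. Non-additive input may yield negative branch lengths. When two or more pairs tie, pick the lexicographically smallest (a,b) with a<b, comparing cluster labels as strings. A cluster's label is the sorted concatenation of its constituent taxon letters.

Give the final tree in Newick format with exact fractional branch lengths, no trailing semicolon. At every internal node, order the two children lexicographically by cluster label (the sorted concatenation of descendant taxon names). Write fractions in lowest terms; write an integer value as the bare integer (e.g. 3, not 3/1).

(((A:-3/2,O:45/2):3,(C:0,Y:3):29/2):-3/4,Q:-3/4)

1. join C+Y (d=3, Q=-144) ⇒ CY; edges |C|=0, |Y|=3
  updated: d(A,CY)=14, d(CY,O)=42, d(CY,Q)=13
2. join A+O (d=21, Q=-80) ⇒ AO; edges |A|=-3/2, |O|=45/2
  updated: d(AO,CY)=35/2, d(AO,Q)=3/2
3. join AO+CY (d=35/2, Q=-32) ⇒ ACOY; edges |AO|=3, |CY|=29/2
  updated: d(ACOY,Q)=-3/2
4. join ACOY+Q (d=-3/2) ⇒ ACOQY; edges |ACOY|=-3/4, |Q|=-3/4
final tree: (((A:-3/2,O:45/2):3,(C:0,Y:3):29/2):-3/4,Q:-3/4)
total length: 40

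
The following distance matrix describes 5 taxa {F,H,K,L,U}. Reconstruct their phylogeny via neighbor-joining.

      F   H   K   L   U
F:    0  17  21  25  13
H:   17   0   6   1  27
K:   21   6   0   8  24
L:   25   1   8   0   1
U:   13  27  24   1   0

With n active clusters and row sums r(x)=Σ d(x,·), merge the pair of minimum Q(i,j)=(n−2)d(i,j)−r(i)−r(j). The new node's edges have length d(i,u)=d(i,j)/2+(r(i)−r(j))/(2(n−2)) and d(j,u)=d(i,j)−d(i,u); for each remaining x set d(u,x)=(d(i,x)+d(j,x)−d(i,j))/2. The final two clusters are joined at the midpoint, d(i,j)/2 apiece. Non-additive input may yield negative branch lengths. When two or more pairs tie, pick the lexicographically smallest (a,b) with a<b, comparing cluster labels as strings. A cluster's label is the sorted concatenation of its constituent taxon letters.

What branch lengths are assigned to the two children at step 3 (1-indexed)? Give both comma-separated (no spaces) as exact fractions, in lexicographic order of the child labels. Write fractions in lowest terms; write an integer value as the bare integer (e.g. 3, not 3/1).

iteration 1: select F,U (d=13, Q=-102); attach at lengths (25/3, 14/3); label the merged cluster FU
  updated: d(FU,H)=31/2, d(FU,K)=16, d(FU,L)=13/2
iteration 2: select FU,L (d=13/2, Q=-81/2); attach at lengths (71/8, -19/8); label the merged cluster FLU
  updated: d(FLU,H)=5, d(FLU,K)=35/4
iteration 3: select FLU,H (d=5, Q=-79/4); attach at lengths (31/8, 9/8); label the merged cluster FHLU
  updated: d(FHLU,K)=39/8
iteration 4: select FHLU,K (d=39/8); attach at lengths (39/16, 39/16); label the merged cluster FHKLU
final tree: ((((F:25/3,U:14/3):71/8,L:-19/8):31/8,H:9/8):39/16,K:39/16)
total length: 235/8

31/8,9/8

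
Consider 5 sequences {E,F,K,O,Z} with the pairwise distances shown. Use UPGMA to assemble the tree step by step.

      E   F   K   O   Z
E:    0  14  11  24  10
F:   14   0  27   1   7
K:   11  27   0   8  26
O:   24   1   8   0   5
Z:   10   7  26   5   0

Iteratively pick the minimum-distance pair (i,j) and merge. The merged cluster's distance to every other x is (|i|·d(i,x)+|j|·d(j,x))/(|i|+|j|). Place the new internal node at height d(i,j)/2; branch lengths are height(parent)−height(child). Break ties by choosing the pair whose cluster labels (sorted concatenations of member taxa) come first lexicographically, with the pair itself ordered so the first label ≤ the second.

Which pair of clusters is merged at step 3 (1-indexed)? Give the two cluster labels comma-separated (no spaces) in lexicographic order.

iteration 1: select F,O (d=1); attach at lengths (1/2, 1/2); label the merged cluster FO
  updated: d(E,FO)=19, d(FO,K)=35/2, d(FO,Z)=6
iteration 2: select FO,Z (d=6); attach at lengths (5/2, 3); label the merged cluster FOZ
  updated: d(E,FOZ)=16, d(FOZ,K)=61/3
iteration 3: select E,K (d=11); attach at lengths (11/2, 11/2); label the merged cluster EK
  updated: d(EK,FOZ)=109/6
iteration 4: select EK,FOZ (d=109/6); attach at lengths (43/12, 73/12); label the merged cluster EFKOZ
final tree: ((E:11/2,K:11/2):43/12,((F:1/2,O:1/2):5/2,Z:3):73/12)
total length: 163/6

E,K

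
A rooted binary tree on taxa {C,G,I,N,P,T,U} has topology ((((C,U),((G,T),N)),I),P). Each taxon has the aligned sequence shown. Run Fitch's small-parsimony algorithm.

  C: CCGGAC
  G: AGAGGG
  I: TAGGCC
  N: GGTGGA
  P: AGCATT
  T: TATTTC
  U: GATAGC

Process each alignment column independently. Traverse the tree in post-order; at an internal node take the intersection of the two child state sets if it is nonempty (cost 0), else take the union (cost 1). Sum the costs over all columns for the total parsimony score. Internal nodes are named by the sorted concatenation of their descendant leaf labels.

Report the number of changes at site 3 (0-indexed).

3

[col 0] CU: children C:{C}, U:{G} ∪→ {C,G}; cost 1
[col 0] GT: children G:{A}, T:{T} ∪→ {A,T}; cost 1
[col 0] GNT: children GT:{A,T}, N:{G} ∪→ {A,G,T}; cost 1
[col 0] CGNTU: children CU:{C,G}, GNT:{A,G,T} ∩→ {G}; cost 0
[col 0] CGINTU: children CGNTU:{G}, I:{T} ∪→ {G,T}; cost 1
[col 0] CGINPTU: children CGINTU:{G,T}, P:{A} ∪→ {A,G,T}; cost 1
[col 1] CU: children C:{C}, U:{A} ∪→ {A,C}; cost 1
[col 1] GT: children G:{G}, T:{A} ∪→ {A,G}; cost 1
[col 1] GNT: children GT:{A,G}, N:{G} ∩→ {G}; cost 0
[col 1] CGNTU: children CU:{A,C}, GNT:{G} ∪→ {A,C,G}; cost 1
[col 1] CGINTU: children CGNTU:{A,C,G}, I:{A} ∩→ {A}; cost 0
[col 1] CGINPTU: children CGINTU:{A}, P:{G} ∪→ {A,G}; cost 1
[col 2] CU: children C:{G}, U:{T} ∪→ {G,T}; cost 1
[col 2] GT: children G:{A}, T:{T} ∪→ {A,T}; cost 1
[col 2] GNT: children GT:{A,T}, N:{T} ∩→ {T}; cost 0
[col 2] CGNTU: children CU:{G,T}, GNT:{T} ∩→ {T}; cost 0
[col 2] CGINTU: children CGNTU:{T}, I:{G} ∪→ {G,T}; cost 1
[col 2] CGINPTU: children CGINTU:{G,T}, P:{C} ∪→ {C,G,T}; cost 1
[col 3] CU: children C:{G}, U:{A} ∪→ {A,G}; cost 1
[col 3] GT: children G:{G}, T:{T} ∪→ {G,T}; cost 1
[col 3] GNT: children GT:{G,T}, N:{G} ∩→ {G}; cost 0
[col 3] CGNTU: children CU:{A,G}, GNT:{G} ∩→ {G}; cost 0
[col 3] CGINTU: children CGNTU:{G}, I:{G} ∩→ {G}; cost 0
[col 3] CGINPTU: children CGINTU:{G}, P:{A} ∪→ {A,G}; cost 1
[col 4] CU: children C:{A}, U:{G} ∪→ {A,G}; cost 1
[col 4] GT: children G:{G}, T:{T} ∪→ {G,T}; cost 1
[col 4] GNT: children GT:{G,T}, N:{G} ∩→ {G}; cost 0
[col 4] CGNTU: children CU:{A,G}, GNT:{G} ∩→ {G}; cost 0
[col 4] CGINTU: children CGNTU:{G}, I:{C} ∪→ {C,G}; cost 1
[col 4] CGINPTU: children CGINTU:{C,G}, P:{T} ∪→ {C,G,T}; cost 1
[col 5] CU: children C:{C}, U:{C} ∩→ {C}; cost 0
[col 5] GT: children G:{G}, T:{C} ∪→ {C,G}; cost 1
[col 5] GNT: children GT:{C,G}, N:{A} ∪→ {A,C,G}; cost 1
[col 5] CGNTU: children CU:{C}, GNT:{A,C,G} ∩→ {C}; cost 0
[col 5] CGINTU: children CGNTU:{C}, I:{C} ∩→ {C}; cost 0
[col 5] CGINPTU: children CGINTU:{C}, P:{T} ∪→ {C,T}; cost 1
per-site changes: [5, 4, 4, 3, 4, 3]; total = 23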